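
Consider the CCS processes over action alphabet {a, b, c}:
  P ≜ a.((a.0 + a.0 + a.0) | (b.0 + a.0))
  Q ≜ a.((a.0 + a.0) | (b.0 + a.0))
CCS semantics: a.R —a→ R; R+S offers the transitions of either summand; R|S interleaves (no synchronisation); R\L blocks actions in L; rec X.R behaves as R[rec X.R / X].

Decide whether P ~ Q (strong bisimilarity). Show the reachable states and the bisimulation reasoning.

Reachable graph of P (5 states):
  p0 = a.((a.0 + a.0 + a.0) | (b.0 + a.0)) ⊢ =a=> p1
  p1 = (a.0 + a.0 + a.0) | (b.0 + a.0) ⊢ =a=> p2, =a=> p3, =b=> p2
  p2 = (a.0 + a.0 + a.0) | 0 ⊢ =a=> p4
  p3 = 0 | (b.0 + a.0) ⊢ =a=> p4, =b=> p4
  p4 = 0 | 0 ⊢ deadlocked
Reachable graph of Q (5 states):
  q0 = a.((a.0 + a.0) | (b.0 + a.0)) ⊢ =a=> q1
  q1 = (a.0 + a.0) | (b.0 + a.0) ⊢ =a=> q2, =a=> q3, =b=> q2
  q2 = (a.0 + a.0) | 0 ⊢ =a=> q4
  q3 = 0 | (b.0 + a.0) ⊢ =a=> q4, =b=> q4
  q4 = 0 | 0 ⊢ deadlocked
Partition-refinement fixed point:
  B0 = {p0, q0}
  B1 = {p1, q1}
  B2 = {p2, q2}
  B3 = {p4, q4}
  B4 = {p3, q3}
p0 ∈ B0, q0 ∈ B0 → same block

bisimilar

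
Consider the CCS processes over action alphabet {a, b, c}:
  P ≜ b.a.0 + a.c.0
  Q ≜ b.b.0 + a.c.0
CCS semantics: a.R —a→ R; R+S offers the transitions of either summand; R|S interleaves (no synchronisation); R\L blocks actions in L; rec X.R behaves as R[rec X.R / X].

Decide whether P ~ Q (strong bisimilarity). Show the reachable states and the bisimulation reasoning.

Reachable graph of P (4 states):
  s0 = b.a.0 + a.c.0 has moves ··a··> s1, ··b··> s2
  s1 = c.0 has moves ··c··> s3
  s2 = a.0 has moves ··a··> s3
  s3 = 0 has moves ∅
Reachable graph of Q (4 states):
  t0 = b.b.0 + a.c.0 has moves ··a··> t1, ··b··> t2
  t1 = c.0 has moves ··c··> t3
  t2 = b.0 has moves ··b··> t3
  t3 = 0 has moves ∅
Partition-refinement fixed point:
  B0 = {s0}
  B1 = {s2}
  B2 = {s3, t3}
  B3 = {s1, t1}
  B4 = {t0}
  B5 = {t2}
s0 ∈ B0, t0 ∈ B4 → different blocks

NO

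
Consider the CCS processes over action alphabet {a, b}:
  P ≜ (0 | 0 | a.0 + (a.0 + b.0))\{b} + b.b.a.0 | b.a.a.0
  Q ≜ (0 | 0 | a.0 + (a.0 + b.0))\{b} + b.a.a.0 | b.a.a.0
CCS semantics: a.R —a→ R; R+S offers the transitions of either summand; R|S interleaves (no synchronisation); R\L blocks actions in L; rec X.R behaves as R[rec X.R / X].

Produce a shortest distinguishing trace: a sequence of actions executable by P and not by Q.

bbb

Reachable graph of P (18 states):
  u0 = (0 | 0 | a.0 + (a.0 + b.0))\{b} + b.b.a.0 | b.a.a.0 :: --a--▸ u1, --a--▸ u2, --b--▸ u3, --b--▸ u4
  u1 = (0 | 0 | 0)\{b} :: deadlocked
  u2 = 0\{b} :: deadlocked
  u3 = b.a.0 | b.a.a.0 :: --b--▸ u5, --b--▸ u6
  u4 = b.b.a.0 | a.a.0 :: --a--▸ u7, --b--▸ u6
  u5 = a.0 | b.a.a.0 :: --a--▸ u8, --b--▸ u9
  u6 = b.a.0 | a.a.0 :: --a--▸ u10, --b--▸ u9
  u7 = b.b.a.0 | a.0 :: --a--▸ u11, --b--▸ u10
  u8 = 0 | b.a.a.0 :: --b--▸ u12
  u9 = a.0 | a.a.0 :: --a--▸ u12, --a--▸ u13
  u10 = b.a.0 | a.0 :: --a--▸ u14, --b--▸ u13
  u11 = b.b.a.0 | 0 :: --b--▸ u14
  u12 = 0 | a.a.0 :: --a--▸ u15
  u13 = a.0 | a.0 :: --a--▸ u15, --a--▸ u16
  u14 = b.a.0 | 0 :: --b--▸ u16
  u15 = 0 | a.0 :: --a--▸ u17
  u16 = a.0 | 0 :: --a--▸ u17
  u17 = 0 | 0 :: deadlocked
Reachable graph of Q (18 states):
  v0 = (0 | 0 | a.0 + (a.0 + b.0))\{b} + b.a.a.0 | b.a.a.0 :: --a--▸ v1, --a--▸ v2, --b--▸ v3, --b--▸ v4
  v1 = (0 | 0 | 0)\{b} :: deadlocked
  v2 = 0\{b} :: deadlocked
  v3 = a.a.0 | b.a.a.0 :: --a--▸ v5, --b--▸ v6
  v4 = b.a.a.0 | a.a.0 :: --a--▸ v7, --b--▸ v6
  v5 = a.0 | b.a.a.0 :: --a--▸ v8, --b--▸ v9
  v6 = a.a.0 | a.a.0 :: --a--▸ v10, --a--▸ v9
  v7 = b.a.a.0 | a.0 :: --a--▸ v11, --b--▸ v10
  v8 = 0 | b.a.a.0 :: --b--▸ v12
  v9 = a.0 | a.a.0 :: --a--▸ v12, --a--▸ v13
  v10 = a.a.0 | a.0 :: --a--▸ v13, --a--▸ v14
  v11 = b.a.a.0 | 0 :: --b--▸ v14
  v12 = 0 | a.a.0 :: --a--▸ v15
  v13 = a.0 | a.0 :: --a--▸ v15, --a--▸ v16
  v14 = a.a.0 | 0 :: --a--▸ v16
  v15 = 0 | a.0 :: --a--▸ v17
  v16 = a.0 | 0 :: --a--▸ v17
  v17 = 0 | 0 :: deadlocked
Trace ⟨bbb⟩ through P, begin at {u0}:
  step 1 (b): {u3, u4}
  step 2 (b): {u5, u6}
  step 3 (b): {u9}
  ✓ P
Trace ⟨bbb⟩ through Q, begin at {v0}:
  step 1 (b): {v3, v4}
  step 2 (b): {v6}
  step 3 (b): ∅  — Q cannot continue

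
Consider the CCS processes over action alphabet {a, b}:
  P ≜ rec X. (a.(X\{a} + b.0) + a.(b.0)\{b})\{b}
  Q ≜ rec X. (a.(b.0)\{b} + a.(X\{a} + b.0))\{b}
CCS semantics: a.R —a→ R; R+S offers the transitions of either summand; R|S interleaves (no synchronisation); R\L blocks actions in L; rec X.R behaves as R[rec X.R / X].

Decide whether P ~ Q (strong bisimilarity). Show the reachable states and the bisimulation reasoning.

YES

P's transition system — 3 states:
  m0 = rec X. (a.(X\{a} + b.0) + a.(b.0)\{b})\{b} | —a→ m1, —a→ m2
  m1 = ((rec X. (a.(X\{a} + b.0) + a.(b.0)\{b})\{b})\{a} + b.0)\{b} | deadlocked
  m2 = (b.0)\{b}\{b} | deadlocked
Q's transition system — 3 states:
  n0 = rec X. (a.(b.0)\{b} + a.(X\{a} + b.0))\{b} | —a→ n1, —a→ n2
  n1 = ((rec X. (a.(b.0)\{b} + a.(X\{a} + b.0))\{b})\{a} + b.0)\{b} | deadlocked
  n2 = (b.0)\{b}\{b} | deadlocked
Coarsest stable partition (strong bisimilarity classes):
  B0 = {m0, n0}
  B1 = {m1, m2, n1, n2}
m0 ∈ B0, n0 ∈ B0 → same block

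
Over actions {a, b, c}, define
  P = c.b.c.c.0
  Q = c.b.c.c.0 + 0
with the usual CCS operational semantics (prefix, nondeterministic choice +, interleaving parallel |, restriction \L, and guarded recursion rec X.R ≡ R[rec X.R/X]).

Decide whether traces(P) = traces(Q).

Reachable graph of P (5 states):
  p0 = c.b.c.c.0 → —c→ p1
  p1 = b.c.c.0 → —b→ p2
  p2 = c.c.0 → —c→ p3
  p3 = c.0 → —c→ p4
  p4 = 0 → stopped
Reachable graph of Q (5 states):
  q0 = c.b.c.c.0 + 0 → —c→ q1
  q1 = b.c.c.0 → —b→ q2
  q2 = c.c.0 → —c→ q3
  q3 = c.0 → —c→ q4
  q4 = 0 → stopped
Bisimilarity quotient blocks:
  B0 = {p0, q0}
  B1 = {p1, q1}
  B2 = {p2, q2}
  B3 = {p3, q3}
  B4 = {p4, q4}
p0 ∈ B0, q0 ∈ B0 → same block
Bisimilar ⇒ trace-equivalent.

YES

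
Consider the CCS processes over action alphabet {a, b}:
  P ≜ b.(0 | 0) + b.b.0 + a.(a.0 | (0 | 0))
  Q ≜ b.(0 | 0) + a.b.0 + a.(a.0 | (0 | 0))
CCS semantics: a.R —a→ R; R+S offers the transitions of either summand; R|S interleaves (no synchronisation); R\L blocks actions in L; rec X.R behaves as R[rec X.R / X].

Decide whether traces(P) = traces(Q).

Reachable graph of P (6 states):
  s0 = b.(0 | 0) + b.b.0 + a.(a.0 | (0 | 0)) → ··a··> s1, ··b··> s2, ··b··> s3
  s1 = a.0 | (0 | 0) → ··a··> s4
  s2 = 0 | 0 → stopped
  s3 = b.0 → ··b··> s5
  s4 = 0 | (0 | 0) → stopped
  s5 = 0 → stopped
Reachable graph of Q (6 states):
  t0 = b.(0 | 0) + a.b.0 + a.(a.0 | (0 | 0)) → ··a··> t1, ··a··> t2, ··b··> t3
  t1 = a.0 | (0 | 0) → ··a··> t4
  t2 = b.0 → ··b··> t5
  t3 = 0 | 0 → stopped
  t4 = 0 | (0 | 0) → stopped
  t5 = 0 → stopped
Run σ = ⟨bb⟩ on P: start {s0}
  step 1 (b): {s2, s3}
  step 2 (b): {s5}
  ✓ P
Run σ = ⟨bb⟩ on Q: start {t0}
  step 1 (b): {t3}
  step 2 (b): no successor for Q

trace-distinct — witness ⟨bb⟩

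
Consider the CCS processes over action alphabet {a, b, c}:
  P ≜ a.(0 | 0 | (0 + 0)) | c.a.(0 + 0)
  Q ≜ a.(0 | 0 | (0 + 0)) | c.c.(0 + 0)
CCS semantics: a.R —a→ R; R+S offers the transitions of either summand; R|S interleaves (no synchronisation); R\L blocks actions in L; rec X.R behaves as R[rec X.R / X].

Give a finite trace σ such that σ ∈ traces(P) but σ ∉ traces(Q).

aca

Reachable graph of P (6 states):
  m0 = a.(0 | 0 | (0 + 0)) | c.a.(0 + 0) ⊢ --a--▸ m1, --c--▸ m2
  m1 = 0 | 0 | (0 + 0) | c.a.(0 + 0) ⊢ --c--▸ m3
  m2 = a.(0 | 0 | (0 + 0)) | a.(0 + 0) ⊢ --a--▸ m3, --a--▸ m4
  m3 = 0 | 0 | (0 + 0) | a.(0 + 0) ⊢ --a--▸ m5
  m4 = a.(0 | 0 | (0 + 0)) | (0 + 0) ⊢ --a--▸ m5
  m5 = 0 | 0 | (0 + 0) | (0 + 0) ⊢ (no moves)
Reachable graph of Q (6 states):
  n0 = a.(0 | 0 | (0 + 0)) | c.c.(0 + 0) ⊢ --a--▸ n1, --c--▸ n2
  n1 = 0 | 0 | (0 + 0) | c.c.(0 + 0) ⊢ --c--▸ n3
  n2 = a.(0 | 0 | (0 + 0)) | c.(0 + 0) ⊢ --a--▸ n3, --c--▸ n4
  n3 = 0 | 0 | (0 + 0) | c.(0 + 0) ⊢ --c--▸ n5
  n4 = a.(0 | 0 | (0 + 0)) | (0 + 0) ⊢ --a--▸ n5
  n5 = 0 | 0 | (0 + 0) | (0 + 0) ⊢ (no moves)
Run σ = ⟨aca⟩ on P: start {m0}
  step 1 (a): {m1}
  step 2 (c): {m3}
  step 3 (a): {m5}
  — P admits the full trace.
Run σ = ⟨aca⟩ on Q: start {n0}
  step 1 (a): {n1}
  step 2 (c): {n3}
  step 3 (a): no successor for Q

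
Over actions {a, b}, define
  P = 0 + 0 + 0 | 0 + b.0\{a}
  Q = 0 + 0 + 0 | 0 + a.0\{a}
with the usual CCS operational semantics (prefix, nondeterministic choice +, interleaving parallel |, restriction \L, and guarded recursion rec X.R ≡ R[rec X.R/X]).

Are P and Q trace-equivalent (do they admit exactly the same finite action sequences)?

trace-distinct — witness ⟨b⟩

LTS(P): 2 reachable states
  u0 = 0 + 0 + 0 | 0 + b.0\{a} | =b=> u1
  u1 = 0\{a} | ·
LTS(Q): 2 reachable states
  v0 = 0 + 0 + 0 | 0 + a.0\{a} | =a=> v1
  v1 = 0\{a} | ·
Run σ = ⟨b⟩ on P: start {u0}
  [1] b ⇒ {u1}
  ✓ P
Run σ = ⟨b⟩ on Q: start {v0}
  [1] b ⇒ no successor for Q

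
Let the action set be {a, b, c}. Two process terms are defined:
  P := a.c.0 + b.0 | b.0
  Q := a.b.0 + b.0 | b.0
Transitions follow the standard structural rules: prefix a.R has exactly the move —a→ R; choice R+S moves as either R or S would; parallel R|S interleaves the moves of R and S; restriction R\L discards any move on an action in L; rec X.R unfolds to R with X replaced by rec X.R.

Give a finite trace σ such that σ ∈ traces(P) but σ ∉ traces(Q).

ac

P's transition system — 6 states:
  m0 = a.c.0 + b.0 | b.0 → -a-> m1, -b-> m2, -b-> m3
  m1 = c.0 → -c-> m4
  m2 = 0 | b.0 → -b-> m5
  m3 = b.0 | 0 → -b-> m5
  m4 = 0 → deadlocked
  m5 = 0 | 0 → deadlocked
Q's transition system — 6 states:
  n0 = a.b.0 + b.0 | b.0 → -a-> n1, -b-> n2, -b-> n3
  n1 = b.0 → -b-> n4
  n2 = 0 | b.0 → -b-> n5
  n3 = b.0 | 0 → -b-> n5
  n4 = 0 → deadlocked
  n5 = 0 | 0 → deadlocked
Trace ⟨ac⟩ through P, begin at {m0}:
  [1] a ⇒ {m1}
  [2] c ⇒ {m4}
  — P admits the full trace.
Trace ⟨ac⟩ through Q, begin at {n0}:
  [1] a ⇒ {n1}
  [2] c ⇒ ∅  — Q cannot continue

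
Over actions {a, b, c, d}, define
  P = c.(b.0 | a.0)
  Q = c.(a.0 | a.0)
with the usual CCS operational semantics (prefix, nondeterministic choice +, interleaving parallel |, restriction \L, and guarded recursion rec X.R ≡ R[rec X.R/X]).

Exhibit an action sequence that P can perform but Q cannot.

Reachable graph of P (5 states):
  s0 = c.(b.0 | a.0) → -c-> s1
  s1 = b.0 | a.0 → -a-> s2, -b-> s3
  s2 = b.0 | 0 → -b-> s4
  s3 = 0 | a.0 → -a-> s4
  s4 = 0 | 0 → deadlocked
Reachable graph of Q (5 states):
  t0 = c.(a.0 | a.0) → -c-> t1
  t1 = a.0 | a.0 → -a-> t2, -a-> t3
  t2 = 0 | a.0 → -a-> t4
  t3 = a.0 | 0 → -a-> t4
  t4 = 0 | 0 → deadlocked
Executing cb from P (initial set {s0}):
  after c @ step 1: {s1}
  after b @ step 2: {s3}
  — P admits the full trace.
Executing cb from Q (initial set {t0}):
  after c @ step 1: {t1}
  after b @ step 2: no successor for Q

cb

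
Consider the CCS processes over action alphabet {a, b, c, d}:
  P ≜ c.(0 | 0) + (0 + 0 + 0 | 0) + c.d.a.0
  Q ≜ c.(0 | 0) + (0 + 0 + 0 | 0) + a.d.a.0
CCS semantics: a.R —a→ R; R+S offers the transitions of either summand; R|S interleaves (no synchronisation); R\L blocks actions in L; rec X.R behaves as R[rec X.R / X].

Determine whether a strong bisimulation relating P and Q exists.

LTS(P): 5 reachable states
  u0 = c.(0 | 0) + (0 + 0 + 0 | 0) + c.d.a.0 ⊢ —c→ u1, —c→ u2
  u1 = 0 | 0 ⊢ stopped
  u2 = d.a.0 ⊢ —d→ u3
  u3 = a.0 ⊢ —a→ u4
  u4 = 0 ⊢ stopped
LTS(Q): 5 reachable states
  v0 = c.(0 | 0) + (0 + 0 + 0 | 0) + a.d.a.0 ⊢ —a→ v1, —c→ v2
  v1 = d.a.0 ⊢ —d→ v3
  v2 = 0 | 0 ⊢ stopped
  v3 = a.0 ⊢ —a→ v4
  v4 = 0 ⊢ stopped
Coarsest stable partition (strong bisimilarity classes):
  B0 = {u0}
  B1 = {u2, v1}
  B2 = {u3, v3}
  B3 = {u1, u4, v2, v4}
  B4 = {v0}
u0 ∈ B0, v0 ∈ B4 → different blocks

NO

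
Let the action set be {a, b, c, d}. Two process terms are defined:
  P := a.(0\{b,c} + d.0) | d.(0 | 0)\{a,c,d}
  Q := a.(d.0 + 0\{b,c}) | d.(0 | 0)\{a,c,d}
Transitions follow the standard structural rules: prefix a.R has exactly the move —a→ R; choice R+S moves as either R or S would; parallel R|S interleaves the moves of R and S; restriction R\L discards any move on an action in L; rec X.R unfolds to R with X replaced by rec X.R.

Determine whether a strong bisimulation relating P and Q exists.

P ~ Q

P's transition system — 6 states:
  s0 = a.(0\{b,c} + d.0) | d.(0 | 0)\{a,c,d} → =a=> s1, =d=> s2
  s1 = (0\{b,c} + d.0) | d.(0 | 0)\{a,c,d} → =d=> s3, =d=> s4
  s2 = a.(0\{b,c} + d.0) | (0 | 0)\{a,c,d} → =a=> s3
  s3 = (0\{b,c} + d.0) | (0 | 0)\{a,c,d} → =d=> s5
  s4 = 0 | d.(0 | 0)\{a,c,d} → =d=> s5
  s5 = 0 | (0 | 0)\{a,c,d} → stopped
Q's transition system — 6 states:
  t0 = a.(d.0 + 0\{b,c}) | d.(0 | 0)\{a,c,d} → =a=> t1, =d=> t2
  t1 = (d.0 + 0\{b,c}) | d.(0 | 0)\{a,c,d} → =d=> t3, =d=> t4
  t2 = a.(d.0 + 0\{b,c}) | (0 | 0)\{a,c,d} → =a=> t3
  t3 = (d.0 + 0\{b,c}) | (0 | 0)\{a,c,d} → =d=> t5
  t4 = 0 | d.(0 | 0)\{a,c,d} → =d=> t5
  t5 = 0 | (0 | 0)\{a,c,d} → stopped
Bisimilarity quotient blocks:
  B0 = {s0, t0}
  B1 = {s1, t1}
  B2 = {s3, s4, t3, t4}
  B3 = {s5, t5}
  B4 = {s2, t2}
s0 ∈ B0, t0 ∈ B0 → same block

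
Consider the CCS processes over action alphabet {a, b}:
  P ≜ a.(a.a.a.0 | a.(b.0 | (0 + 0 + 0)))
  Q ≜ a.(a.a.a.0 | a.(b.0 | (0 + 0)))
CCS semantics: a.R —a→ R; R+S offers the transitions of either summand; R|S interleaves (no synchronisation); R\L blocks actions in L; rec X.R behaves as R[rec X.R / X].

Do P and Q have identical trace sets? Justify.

LTS(P): 13 reachable states
  u0 = a.(a.a.a.0 | a.(b.0 | (0 + 0 + 0))) | ··a··> u1
  u1 = a.a.a.0 | a.(b.0 | (0 + 0 + 0)) | ··a··> u2, ··a··> u3
  u2 = a.a.0 | a.(b.0 | (0 + 0 + 0)) | ··a··> u4, ··a··> u5
  u3 = a.a.a.0 | (b.0 | (0 + 0 + 0)) | ··a··> u5, ··b··> u6
  u4 = a.0 | a.(b.0 | (0 + 0 + 0)) | ··a··> u7, ··a··> u8
  u5 = a.a.0 | (b.0 | (0 + 0 + 0)) | ··a··> u8, ··b··> u9
  u6 = a.a.a.0 | (0 | (0 + 0 + 0)) | ··a··> u9
  u7 = 0 | a.(b.0 | (0 + 0 + 0)) | ··a··> u10
  u8 = a.0 | (b.0 | (0 + 0 + 0)) | ··a··> u10, ··b··> u11
  u9 = a.a.0 | (0 | (0 + 0 + 0)) | ··a··> u11
  u10 = 0 | (b.0 | (0 + 0 + 0)) | ··b··> u12
  u11 = a.0 | (0 | (0 + 0 + 0)) | ··a··> u12
  u12 = 0 | (0 | (0 + 0 + 0)) | stopped
LTS(Q): 13 reachable states
  v0 = a.(a.a.a.0 | a.(b.0 | (0 + 0))) | ··a··> v1
  v1 = a.a.a.0 | a.(b.0 | (0 + 0)) | ··a··> v2, ··a··> v3
  v2 = a.a.0 | a.(b.0 | (0 + 0)) | ··a··> v4, ··a··> v5
  v3 = a.a.a.0 | (b.0 | (0 + 0)) | ··a··> v5, ··b··> v6
  v4 = a.0 | a.(b.0 | (0 + 0)) | ··a··> v7, ··a··> v8
  v5 = a.a.0 | (b.0 | (0 + 0)) | ··a··> v8, ··b··> v9
  v6 = a.a.a.0 | (0 | (0 + 0)) | ··a··> v9
  v7 = 0 | a.(b.0 | (0 + 0)) | ··a··> v10
  v8 = a.0 | (b.0 | (0 + 0)) | ··a··> v10, ··b··> v11
  v9 = a.a.0 | (0 | (0 + 0)) | ··a··> v11
  v10 = 0 | (b.0 | (0 + 0)) | ··b··> v12
  v11 = a.0 | (0 | (0 + 0)) | ··a··> v12
  v12 = 0 | (0 | (0 + 0)) | stopped
Bisimilarity quotient blocks:
  B0 = {u0, v0}
  B1 = {u1, v1}
  B2 = {u3, v3}
  B3 = {u5, v5}
  B4 = {u9, v9}
  B5 = {u11, v11}
  B6 = {u12, v12}
  B7 = {u8, v8}
  B8 = {u10, v10}
  B9 = {u6, v6}
  B10 = {u2, v2}
  B11 = {u4, v4}
  B12 = {u7, v7}
u0 ∈ B0, v0 ∈ B0 → same block
Bisimilar ⇒ trace-equivalent.

YES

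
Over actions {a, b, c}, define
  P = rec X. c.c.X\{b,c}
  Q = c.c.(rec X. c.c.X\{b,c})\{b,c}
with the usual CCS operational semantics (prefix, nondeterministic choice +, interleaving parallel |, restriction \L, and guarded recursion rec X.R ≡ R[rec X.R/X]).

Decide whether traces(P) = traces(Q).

YES

Reachable graph of P (3 states):
  s0 = rec X. c.c.X\{b,c} :: -c-> s1
  s1 = c.(rec X. c.c.X\{b,c})\{b,c} :: -c-> s2
  s2 = (rec X. c.c.X\{b,c})\{b,c} :: (no moves)
Reachable graph of Q (3 states):
  t0 = c.c.(rec X. c.c.X\{b,c})\{b,c} :: -c-> t1
  t1 = c.(rec X. c.c.X\{b,c})\{b,c} :: -c-> t2
  t2 = (rec X. c.c.X\{b,c})\{b,c} :: (no moves)
Coarsest stable partition (strong bisimilarity classes):
  B0 = {s0, t0}
  B1 = {s1, t1}
  B2 = {s2, t2}
s0 ∈ B0, t0 ∈ B0 → same block
Bisimilar ⇒ trace-equivalent.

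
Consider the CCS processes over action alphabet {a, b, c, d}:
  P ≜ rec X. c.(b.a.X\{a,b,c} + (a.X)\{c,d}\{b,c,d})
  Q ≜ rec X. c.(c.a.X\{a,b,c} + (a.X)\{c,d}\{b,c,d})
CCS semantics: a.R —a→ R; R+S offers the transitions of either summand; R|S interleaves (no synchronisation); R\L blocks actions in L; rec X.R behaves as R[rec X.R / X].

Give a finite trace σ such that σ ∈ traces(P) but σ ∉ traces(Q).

Reachable graph of P (5 states):
  u0 = rec X. c.(b.a.X\{a,b,c} + (a.X)\{c,d}\{b,c,d}) ⊢ ··c··> u1
  u1 = b.a.(rec X. c.(b.a.X\{a,b,c} + (a.X)\{c,d}\{b,c,d}))\{a,b,c} + (a.(rec X. c.(b.a.X\{a,b,c} + (a.X)\{c,d}\{b,c,d})))\{c,d}\{b,c,d} ⊢ ··a··> u2, ··b··> u3
  u2 = (rec X. c.(b.a.X\{a,b,c} + (a.X)\{c,d}\{b,c,d}))\{c,d}\{b,c,d} ⊢ stopped
  u3 = a.(rec X. c.(b.a.X\{a,b,c} + (a.X)\{c,d}\{b,c,d}))\{a,b,c} ⊢ ··a··> u4
  u4 = (rec X. c.(b.a.X\{a,b,c} + (a.X)\{c,d}\{b,c,d}))\{a,b,c} ⊢ stopped
Reachable graph of Q (5 states):
  v0 = rec X. c.(c.a.X\{a,b,c} + (a.X)\{c,d}\{b,c,d}) ⊢ ··c··> v1
  v1 = c.a.(rec X. c.(c.a.X\{a,b,c} + (a.X)\{c,d}\{b,c,d}))\{a,b,c} + (a.(rec X. c.(c.a.X\{a,b,c} + (a.X)\{c,d}\{b,c,d})))\{c,d}\{b,c,d} ⊢ ··a··> v2, ··c··> v3
  v2 = (rec X. c.(c.a.X\{a,b,c} + (a.X)\{c,d}\{b,c,d}))\{c,d}\{b,c,d} ⊢ stopped
  v3 = a.(rec X. c.(c.a.X\{a,b,c} + (a.X)\{c,d}\{b,c,d}))\{a,b,c} ⊢ ··a··> v4
  v4 = (rec X. c.(c.a.X\{a,b,c} + (a.X)\{c,d}\{b,c,d}))\{a,b,c} ⊢ stopped
Executing cb from P (initial set {u0}):
  after c @ step 1: {u1}
  after b @ step 2: {u3}
  ✓ P
Executing cb from Q (initial set {v0}):
  after c @ step 1: {v1}
  after b @ step 2: ∅ (Q stuck)

cb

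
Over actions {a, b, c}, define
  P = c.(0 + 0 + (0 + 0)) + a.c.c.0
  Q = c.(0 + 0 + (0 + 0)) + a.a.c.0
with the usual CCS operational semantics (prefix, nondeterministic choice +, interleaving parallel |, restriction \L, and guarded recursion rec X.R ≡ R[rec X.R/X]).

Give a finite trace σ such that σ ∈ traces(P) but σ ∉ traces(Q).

ac

P's transition system — 5 states:
  p0 = c.(0 + 0 + (0 + 0)) + a.c.c.0 → -a-> p1, -c-> p2
  p1 = c.c.0 → -c-> p3
  p2 = 0 + 0 + (0 + 0) → ·
  p3 = c.0 → -c-> p4
  p4 = 0 → ·
Q's transition system — 5 states:
  q0 = c.(0 + 0 + (0 + 0)) + a.a.c.0 → -a-> q1, -c-> q2
  q1 = a.c.0 → -a-> q3
  q2 = 0 + 0 + (0 + 0) → ·
  q3 = c.0 → -c-> q4
  q4 = 0 → ·
Run σ = ⟨ac⟩ on P: start {p0}
  [1] a ⇒ {p1}
  [2] c ⇒ {p3}
  P completes σ.
Run σ = ⟨ac⟩ on Q: start {q0}
  [1] a ⇒ {q1}
  [2] c ⇒ no successor for Q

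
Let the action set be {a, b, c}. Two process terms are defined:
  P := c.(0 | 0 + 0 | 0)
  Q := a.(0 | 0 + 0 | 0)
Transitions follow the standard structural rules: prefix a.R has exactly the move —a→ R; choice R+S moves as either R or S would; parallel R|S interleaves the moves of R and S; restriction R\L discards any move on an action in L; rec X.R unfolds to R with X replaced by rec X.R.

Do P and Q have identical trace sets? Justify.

NO — witness ⟨c⟩

P's transition system — 2 states:
  s0 = c.(0 | 0 + 0 | 0) has moves --c--▸ s1
  s1 = 0 | 0 + 0 | 0 has moves stopped
Q's transition system — 2 states:
  t0 = a.(0 | 0 + 0 | 0) has moves --a--▸ t1
  t1 = 0 | 0 + 0 | 0 has moves stopped
Executing c from P (initial set {s0}):
  after c @ step 1: {s1}
  — P admits the full trace.
Executing c from Q (initial set {t0}):
  after c @ step 1: ∅  — Q cannot continue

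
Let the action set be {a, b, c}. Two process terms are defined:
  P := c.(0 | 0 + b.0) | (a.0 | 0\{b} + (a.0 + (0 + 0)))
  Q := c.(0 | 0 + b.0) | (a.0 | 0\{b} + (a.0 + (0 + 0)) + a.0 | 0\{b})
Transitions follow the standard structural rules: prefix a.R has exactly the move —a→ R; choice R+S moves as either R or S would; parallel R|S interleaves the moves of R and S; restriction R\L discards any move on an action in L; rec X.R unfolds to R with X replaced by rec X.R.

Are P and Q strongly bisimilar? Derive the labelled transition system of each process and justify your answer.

YES

LTS(P): 9 reachable states
  p0 = c.(0 | 0 + b.0) | (a.0 | 0\{b} + (a.0 + (0 + 0))) | -a-> p1, -a-> p2, -c-> p3
  p1 = c.(0 | 0 + b.0) | (0 | 0\{b}) | -c-> p4
  p2 = c.(0 | 0 + b.0) | 0 | -c-> p5
  p3 = (0 | 0 + b.0) | (a.0 | 0\{b} + (a.0 + (0 + 0))) | -a-> p4, -a-> p5, -b-> p6
  p4 = (0 | 0 + b.0) | (0 | 0\{b}) | -b-> p7
  p5 = (0 | 0 + b.0) | 0 | -b-> p8
  p6 = 0 | (a.0 | 0\{b} + (a.0 + (0 + 0))) | -a-> p7, -a-> p8
  p7 = 0 | (0 | 0\{b}) | ·
  p8 = 0 | 0 | ·
LTS(Q): 9 reachable states
  q0 = c.(0 | 0 + b.0) | (a.0 | 0\{b} + (a.0 + (0 + 0)) + a.0 | 0\{b}) | -a-> q1, -a-> q2, -c-> q3
  q1 = c.(0 | 0 + b.0) | (0 | 0\{b}) | -c-> q4
  q2 = c.(0 | 0 + b.0) | 0 | -c-> q5
  q3 = (0 | 0 + b.0) | (a.0 | 0\{b} + (a.0 + (0 + 0)) + a.0 | 0\{b}) | -a-> q4, -a-> q5, -b-> q6
  q4 = (0 | 0 + b.0) | (0 | 0\{b}) | -b-> q7
  q5 = (0 | 0 + b.0) | 0 | -b-> q8
  q6 = 0 | (a.0 | 0\{b} + (a.0 + (0 + 0)) + a.0 | 0\{b}) | -a-> q7, -a-> q8
  q7 = 0 | (0 | 0\{b}) | ·
  q8 = 0 | 0 | ·
Bisimilarity quotient blocks:
  B0 = {p0, q0}
  B1 = {p1, p2, q1, q2}
  B2 = {p4, p5, q4, q5}
  B3 = {p7, p8, q7, q8}
  B4 = {p3, q3}
  B5 = {p6, q6}
p0 ∈ B0, q0 ∈ B0 → same block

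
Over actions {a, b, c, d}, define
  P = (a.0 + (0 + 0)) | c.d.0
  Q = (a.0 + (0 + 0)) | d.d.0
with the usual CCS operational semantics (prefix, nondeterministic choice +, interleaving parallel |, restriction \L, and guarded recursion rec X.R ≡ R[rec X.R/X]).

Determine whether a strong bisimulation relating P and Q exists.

LTS(P): 6 reachable states
  p0 = (a.0 + (0 + 0)) | c.d.0 | -a-> p1, -c-> p2
  p1 = 0 | c.d.0 | -c-> p3
  p2 = (a.0 + (0 + 0)) | d.0 | -a-> p3, -d-> p4
  p3 = 0 | d.0 | -d-> p5
  p4 = (a.0 + (0 + 0)) | 0 | -a-> p5
  p5 = 0 | 0 | stopped
LTS(Q): 6 reachable states
  q0 = (a.0 + (0 + 0)) | d.d.0 | -a-> q1, -d-> q2
  q1 = 0 | d.d.0 | -d-> q3
  q2 = (a.0 + (0 + 0)) | d.0 | -a-> q3, -d-> q4
  q3 = 0 | d.0 | -d-> q5
  q4 = (a.0 + (0 + 0)) | 0 | -a-> q5
  q5 = 0 | 0 | stopped
Partition-refinement fixed point:
  B0 = {p0}
  B1 = {p1}
  B2 = {p3, q3}
  B3 = {p5, q5}
  B4 = {p2, q2}
  B5 = {p4, q4}
  B6 = {q0}
  B7 = {q1}
p0 ∈ B0, q0 ∈ B6 → different blocks

P ≁ Q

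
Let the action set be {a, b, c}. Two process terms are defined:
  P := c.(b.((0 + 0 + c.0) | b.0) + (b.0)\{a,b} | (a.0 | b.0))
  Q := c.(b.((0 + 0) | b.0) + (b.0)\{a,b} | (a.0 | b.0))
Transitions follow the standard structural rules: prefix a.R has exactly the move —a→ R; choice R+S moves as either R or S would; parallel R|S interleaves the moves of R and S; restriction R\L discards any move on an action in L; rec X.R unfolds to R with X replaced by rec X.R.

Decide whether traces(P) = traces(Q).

traces(P) ≠ traces(Q) — witness ⟨cbc⟩

Reachable graph of P (9 states):
  m0 = c.(b.((0 + 0 + c.0) | b.0) + (b.0)\{a,b} | (a.0 | b.0)) has moves ··c··> m1
  m1 = b.((0 + 0 + c.0) | b.0) + (b.0)\{a,b} | (a.0 | b.0) has moves ··a··> m2, ··b··> m3, ··b··> m4
  m2 = (b.0)\{a,b} | (0 | b.0) has moves ··b··> m5
  m3 = (0 + 0 + c.0) | b.0 has moves ··b··> m6, ··c··> m7
  m4 = (b.0)\{a,b} | (a.0 | 0) has moves ··a··> m5
  m5 = (b.0)\{a,b} | (0 | 0) has moves stopped
  m6 = (0 + 0 + c.0) | 0 has moves ··c··> m8
  m7 = 0 | b.0 has moves ··b··> m8
  m8 = 0 | 0 has moves stopped
Reachable graph of Q (7 states):
  n0 = c.(b.((0 + 0) | b.0) + (b.0)\{a,b} | (a.0 | b.0)) has moves ··c··> n1
  n1 = b.((0 + 0) | b.0) + (b.0)\{a,b} | (a.0 | b.0) has moves ··a··> n2, ··b··> n3, ··b··> n4
  n2 = (b.0)\{a,b} | (0 | b.0) has moves ··b··> n5
  n3 = (0 + 0) | b.0 has moves ··b··> n6
  n4 = (b.0)\{a,b} | (a.0 | 0) has moves ··a··> n5
  n5 = (b.0)\{a,b} | (0 | 0) has moves stopped
  n6 = (0 + 0) | 0 has moves stopped
Executing cbc from P (initial set {m0}):
  [1] c ⇒ {m1}
  [2] b ⇒ {m3, m4}
  [3] c ⇒ {m7}
  P completes σ.
Executing cbc from Q (initial set {n0}):
  [1] c ⇒ {n1}
  [2] b ⇒ {n3, n4}
  [3] c ⇒ ∅  — Q cannot continue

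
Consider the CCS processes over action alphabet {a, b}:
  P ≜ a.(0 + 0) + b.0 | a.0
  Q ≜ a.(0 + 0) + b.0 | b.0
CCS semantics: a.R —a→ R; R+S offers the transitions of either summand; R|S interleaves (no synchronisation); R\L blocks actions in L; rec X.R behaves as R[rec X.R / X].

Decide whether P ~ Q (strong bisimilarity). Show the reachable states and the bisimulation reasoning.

not bisimilar

Reachable graph of P (5 states):
  u0 = a.(0 + 0) + b.0 | a.0 ⊢ —a→ u1, —a→ u2, —b→ u3
  u1 = 0 + 0 ⊢ (no moves)
  u2 = b.0 | 0 ⊢ —b→ u4
  u3 = 0 | a.0 ⊢ —a→ u4
  u4 = 0 | 0 ⊢ (no moves)
Reachable graph of Q (5 states):
  v0 = a.(0 + 0) + b.0 | b.0 ⊢ —a→ v1, —b→ v2, —b→ v3
  v1 = 0 + 0 ⊢ (no moves)
  v2 = 0 | b.0 ⊢ —b→ v4
  v3 = b.0 | 0 ⊢ —b→ v4
  v4 = 0 | 0 ⊢ (no moves)
Bisimilarity quotient blocks:
  B0 = {u0}
  B1 = {u1, u4, v1, v4}
  B2 = {u3}
  B3 = {u2, v2, v3}
  B4 = {v0}
u0 ∈ B0, v0 ∈ B4 → different blocks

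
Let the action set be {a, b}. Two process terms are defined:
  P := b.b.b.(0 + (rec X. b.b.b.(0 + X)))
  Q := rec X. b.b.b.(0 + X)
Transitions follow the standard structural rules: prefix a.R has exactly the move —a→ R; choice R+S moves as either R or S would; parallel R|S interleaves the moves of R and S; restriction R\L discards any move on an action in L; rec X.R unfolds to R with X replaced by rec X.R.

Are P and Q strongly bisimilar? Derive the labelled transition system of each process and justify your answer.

P ~ Q

LTS(P): 4 reachable states
  u0 = b.b.b.(0 + (rec X. b.b.b.(0 + X))) | —b→ u1
  u1 = b.b.(0 + (rec X. b.b.b.(0 + X))) | —b→ u2
  u2 = b.(0 + (rec X. b.b.b.(0 + X))) | —b→ u3
  u3 = 0 + (rec X. b.b.b.(0 + X)) | —b→ u1
LTS(Q): 4 reachable states
  v0 = rec X. b.b.b.(0 + X) | —b→ v1
  v1 = b.b.(0 + (rec X. b.b.b.(0 + X))) | —b→ v2
  v2 = b.(0 + (rec X. b.b.b.(0 + X))) | —b→ v3
  v3 = 0 + (rec X. b.b.b.(0 + X)) | —b→ v1
Partition-refinement fixed point:
  B0 = {u0, u1, u2, u3, v0, v1, v2, v3}
u0 ∈ B0, v0 ∈ B0 → same block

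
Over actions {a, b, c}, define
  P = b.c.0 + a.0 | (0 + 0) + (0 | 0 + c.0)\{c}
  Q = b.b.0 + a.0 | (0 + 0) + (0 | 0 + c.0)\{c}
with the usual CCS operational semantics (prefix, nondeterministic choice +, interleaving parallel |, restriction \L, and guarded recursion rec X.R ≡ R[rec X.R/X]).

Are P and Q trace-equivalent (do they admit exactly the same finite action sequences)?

NO — witness ⟨bc⟩

LTS(P): 4 reachable states
  s0 = b.c.0 + a.0 | (0 + 0) + (0 | 0 + c.0)\{c} ⊢ ··a··> s1, ··b··> s2
  s1 = 0 | (0 + 0) ⊢ ∅
  s2 = c.0 ⊢ ··c··> s3
  s3 = 0 ⊢ ∅
LTS(Q): 4 reachable states
  t0 = b.b.0 + a.0 | (0 + 0) + (0 | 0 + c.0)\{c} ⊢ ··a··> t1, ··b··> t2
  t1 = 0 | (0 + 0) ⊢ ∅
  t2 = b.0 ⊢ ··b··> t3
  t3 = 0 ⊢ ∅
Trace ⟨bc⟩ through P, begin at {s0}:
  [1] b ⇒ {s2}
  [2] c ⇒ {s3}
  ✓ P
Trace ⟨bc⟩ through Q, begin at {t0}:
  [1] b ⇒ {t2}
  [2] c ⇒ ∅ (Q stuck)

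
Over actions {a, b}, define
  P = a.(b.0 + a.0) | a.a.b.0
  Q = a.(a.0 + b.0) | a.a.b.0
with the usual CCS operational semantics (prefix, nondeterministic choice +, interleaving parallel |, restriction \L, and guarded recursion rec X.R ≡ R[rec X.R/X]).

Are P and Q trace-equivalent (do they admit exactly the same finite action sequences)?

traces(P) = traces(Q)

P's transition system — 12 states:
  m0 = a.(b.0 + a.0) | a.a.b.0 :: —a→ m1, —a→ m2
  m1 = (b.0 + a.0) | a.a.b.0 :: —a→ m3, —a→ m4, —b→ m4
  m2 = a.(b.0 + a.0) | a.b.0 :: —a→ m3, —a→ m5
  m3 = (b.0 + a.0) | a.b.0 :: —a→ m6, —a→ m7, —b→ m7
  m4 = 0 | a.a.b.0 :: —a→ m7
  m5 = a.(b.0 + a.0) | b.0 :: —a→ m6, —b→ m8
  m6 = (b.0 + a.0) | b.0 :: —a→ m9, —b→ m10, —b→ m9
  m7 = 0 | a.b.0 :: —a→ m9
  m8 = a.(b.0 + a.0) | 0 :: —a→ m10
  m9 = 0 | b.0 :: —b→ m11
  m10 = (b.0 + a.0) | 0 :: —a→ m11, —b→ m11
  m11 = 0 | 0 :: ·
Q's transition system — 12 states:
  n0 = a.(a.0 + b.0) | a.a.b.0 :: —a→ n1, —a→ n2
  n1 = (a.0 + b.0) | a.a.b.0 :: —a→ n3, —a→ n4, —b→ n4
  n2 = a.(a.0 + b.0) | a.b.0 :: —a→ n3, —a→ n5
  n3 = (a.0 + b.0) | a.b.0 :: —a→ n6, —a→ n7, —b→ n7
  n4 = 0 | a.a.b.0 :: —a→ n7
  n5 = a.(a.0 + b.0) | b.0 :: —a→ n6, —b→ n8
  n6 = (a.0 + b.0) | b.0 :: —a→ n9, —b→ n10, —b→ n9
  n7 = 0 | a.b.0 :: —a→ n9
  n8 = a.(a.0 + b.0) | 0 :: —a→ n10
  n9 = 0 | b.0 :: —b→ n11
  n10 = (a.0 + b.0) | 0 :: —a→ n11, —b→ n11
  n11 = 0 | 0 :: ·
Partition-refinement fixed point:
  B0 = {m0, n0}
  B1 = {m1, n1}
  B2 = {m4, n4}
  B3 = {m7, n7}
  B4 = {m9, n9}
  B5 = {m11, n11}
  B6 = {m3, n3}
  B7 = {m6, n6}
  B8 = {m10, n10}
  B9 = {m2, n2}
  B10 = {m5, n5}
  B11 = {m8, n8}
m0 ∈ B0, n0 ∈ B0 → same block
Bisimilar ⇒ trace-equivalent.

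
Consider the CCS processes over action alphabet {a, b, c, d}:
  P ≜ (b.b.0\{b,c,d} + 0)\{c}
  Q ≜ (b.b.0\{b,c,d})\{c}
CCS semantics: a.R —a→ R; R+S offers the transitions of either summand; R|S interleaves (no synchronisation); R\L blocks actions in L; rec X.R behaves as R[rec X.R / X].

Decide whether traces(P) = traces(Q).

P's transition system — 3 states:
  m0 = (b.b.0\{b,c,d} + 0)\{c} :: --b--▸ m1
  m1 = (b.0\{b,c,d})\{c} :: --b--▸ m2
  m2 = 0\{b,c,d}\{c} :: (no moves)
Q's transition system — 3 states:
  n0 = (b.b.0\{b,c,d})\{c} :: --b--▸ n1
  n1 = (b.0\{b,c,d})\{c} :: --b--▸ n2
  n2 = 0\{b,c,d}\{c} :: (no moves)
Partition-refinement fixed point:
  B0 = {m0, n0}
  B1 = {m1, n1}
  B2 = {m2, n2}
m0 ∈ B0, n0 ∈ B0 → same block
Bisimilar ⇒ trace-equivalent.

YES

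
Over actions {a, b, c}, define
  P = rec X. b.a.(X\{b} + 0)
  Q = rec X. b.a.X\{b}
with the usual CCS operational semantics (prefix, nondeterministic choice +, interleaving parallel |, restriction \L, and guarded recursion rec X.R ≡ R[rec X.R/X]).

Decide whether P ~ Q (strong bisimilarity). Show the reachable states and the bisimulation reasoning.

P's transition system — 3 states:
  u0 = rec X. b.a.(X\{b} + 0) → ··b··> u1
  u1 = a.((rec X. b.a.(X\{b} + 0))\{b} + 0) → ··a··> u2
  u2 = (rec X. b.a.(X\{b} + 0))\{b} + 0 → stopped
Q's transition system — 3 states:
  v0 = rec X. b.a.X\{b} → ··b··> v1
  v1 = a.(rec X. b.a.X\{b})\{b} → ··a··> v2
  v2 = (rec X. b.a.X\{b})\{b} → stopped
Bisimilarity quotient blocks:
  B0 = {u0, v0}
  B1 = {u1, v1}
  B2 = {u2, v2}
u0 ∈ B0, v0 ∈ B0 → same block

YES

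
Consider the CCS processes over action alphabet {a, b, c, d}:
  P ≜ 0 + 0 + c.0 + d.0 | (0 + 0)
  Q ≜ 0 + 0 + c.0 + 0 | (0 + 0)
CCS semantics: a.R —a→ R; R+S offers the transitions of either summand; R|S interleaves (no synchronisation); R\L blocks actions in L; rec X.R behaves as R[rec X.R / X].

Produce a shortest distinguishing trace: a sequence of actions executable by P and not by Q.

d

LTS(P): 3 reachable states
  m0 = 0 + 0 + c.0 + d.0 | (0 + 0) ⊢ ··c··> m1, ··d··> m2
  m1 = 0 ⊢ ·
  m2 = 0 | (0 + 0) ⊢ ·
LTS(Q): 2 reachable states
  n0 = 0 + 0 + c.0 + 0 | (0 + 0) ⊢ ··c··> n1
  n1 = 0 ⊢ ·
Run σ = ⟨d⟩ on P: start {m0}
  [1] d ⇒ {m2}
  — P admits the full trace.
Run σ = ⟨d⟩ on Q: start {n0}
  [1] d ⇒ no successor for Q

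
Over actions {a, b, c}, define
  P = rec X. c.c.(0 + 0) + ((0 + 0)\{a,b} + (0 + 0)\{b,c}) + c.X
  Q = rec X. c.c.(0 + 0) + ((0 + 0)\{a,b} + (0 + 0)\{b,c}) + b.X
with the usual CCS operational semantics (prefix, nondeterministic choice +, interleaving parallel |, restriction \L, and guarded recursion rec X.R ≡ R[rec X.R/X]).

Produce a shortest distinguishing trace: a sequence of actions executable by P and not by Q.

LTS(P): 3 reachable states
  p0 = rec X. c.c.(0 + 0) + ((0 + 0)\{a,b} + (0 + 0)\{b,c}) + c.X has moves —c→ p0, —c→ p1
  p1 = c.(0 + 0) has moves —c→ p2
  p2 = 0 + 0 has moves ∅
LTS(Q): 3 reachable states
  q0 = rec X. c.c.(0 + 0) + ((0 + 0)\{a,b} + (0 + 0)\{b,c}) + b.X has moves —b→ q0, —c→ q1
  q1 = c.(0 + 0) has moves —c→ q2
  q2 = 0 + 0 has moves ∅
Trace ⟨ccc⟩ through P, begin at {p0}:
  [1] c ⇒ {p0, p1}
  [2] c ⇒ {p0, p1, p2}
  [3] c ⇒ {p0, p1, p2}
  ✓ P
Trace ⟨ccc⟩ through Q, begin at {q0}:
  [1] c ⇒ {q1}
  [2] c ⇒ {q2}
  [3] c ⇒ no successor for Q

ccc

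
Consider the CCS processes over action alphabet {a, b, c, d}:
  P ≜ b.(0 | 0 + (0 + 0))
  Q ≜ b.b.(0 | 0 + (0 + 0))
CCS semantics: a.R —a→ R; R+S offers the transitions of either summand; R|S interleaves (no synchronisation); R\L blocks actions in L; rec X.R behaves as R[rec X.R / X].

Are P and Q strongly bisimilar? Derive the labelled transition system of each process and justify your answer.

P's transition system — 2 states:
  m0 = b.(0 | 0 + (0 + 0)) ⊢ --b--▸ m1
  m1 = 0 | 0 + (0 + 0) ⊢ ∅
Q's transition system — 3 states:
  n0 = b.b.(0 | 0 + (0 + 0)) ⊢ --b--▸ n1
  n1 = b.(0 | 0 + (0 + 0)) ⊢ --b--▸ n2
  n2 = 0 | 0 + (0 + 0) ⊢ ∅
Partition-refinement fixed point:
  B0 = {m0, n1}
  B1 = {m1, n2}
  B2 = {n0}
m0 ∈ B0, n0 ∈ B2 → different blocks

P ≁ Q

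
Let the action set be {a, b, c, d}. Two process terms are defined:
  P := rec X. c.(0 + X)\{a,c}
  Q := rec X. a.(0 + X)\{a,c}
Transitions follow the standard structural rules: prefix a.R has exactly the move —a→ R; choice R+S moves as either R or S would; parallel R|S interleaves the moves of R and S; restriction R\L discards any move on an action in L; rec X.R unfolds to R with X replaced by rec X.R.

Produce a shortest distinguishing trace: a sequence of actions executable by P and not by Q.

c

LTS(P): 2 reachable states
  u0 = rec X. c.(0 + X)\{a,c} → —c→ u1
  u1 = (0 + (rec X. c.(0 + X)\{a,c}))\{a,c} → ∅
LTS(Q): 2 reachable states
  v0 = rec X. a.(0 + X)\{a,c} → —a→ v1
  v1 = (0 + (rec X. a.(0 + X)\{a,c}))\{a,c} → ∅
Executing c from P (initial set {u0}):
  [1] c ⇒ {u1}
  ✓ P
Executing c from Q (initial set {v0}):
  [1] c ⇒ ∅  — Q cannot continue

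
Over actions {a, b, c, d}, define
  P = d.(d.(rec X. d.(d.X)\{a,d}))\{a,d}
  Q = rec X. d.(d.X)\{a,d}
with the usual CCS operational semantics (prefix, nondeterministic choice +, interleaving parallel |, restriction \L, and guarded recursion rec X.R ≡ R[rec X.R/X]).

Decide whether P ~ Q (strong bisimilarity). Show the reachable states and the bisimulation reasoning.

YES

P's transition system — 2 states:
  s0 = d.(d.(rec X. d.(d.X)\{a,d}))\{a,d} → —d→ s1
  s1 = (d.(rec X. d.(d.X)\{a,d}))\{a,d} → deadlocked
Q's transition system — 2 states:
  t0 = rec X. d.(d.X)\{a,d} → —d→ t1
  t1 = (d.(rec X. d.(d.X)\{a,d}))\{a,d} → deadlocked
Bisimilarity quotient blocks:
  B0 = {s0, t0}
  B1 = {s1, t1}
s0 ∈ B0, t0 ∈ B0 → same block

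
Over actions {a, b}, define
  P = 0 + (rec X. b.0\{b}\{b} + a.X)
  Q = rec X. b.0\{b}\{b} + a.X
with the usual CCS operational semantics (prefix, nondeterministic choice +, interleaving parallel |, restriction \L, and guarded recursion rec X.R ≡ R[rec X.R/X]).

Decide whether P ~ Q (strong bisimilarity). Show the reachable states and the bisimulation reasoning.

LTS(P): 3 reachable states
  m0 = 0 + (rec X. b.0\{b}\{b} + a.X) | --a--▸ m1, --b--▸ m2
  m1 = rec X. b.0\{b}\{b} + a.X | --a--▸ m1, --b--▸ m2
  m2 = 0\{b}\{b} | (no moves)
LTS(Q): 2 reachable states
  n0 = rec X. b.0\{b}\{b} + a.X | --a--▸ n0, --b--▸ n1
  n1 = 0\{b}\{b} | (no moves)
Bisimilarity quotient blocks:
  B0 = {m0, m1, n0}
  B1 = {m2, n1}
m0 ∈ B0, n0 ∈ B0 → same block

YES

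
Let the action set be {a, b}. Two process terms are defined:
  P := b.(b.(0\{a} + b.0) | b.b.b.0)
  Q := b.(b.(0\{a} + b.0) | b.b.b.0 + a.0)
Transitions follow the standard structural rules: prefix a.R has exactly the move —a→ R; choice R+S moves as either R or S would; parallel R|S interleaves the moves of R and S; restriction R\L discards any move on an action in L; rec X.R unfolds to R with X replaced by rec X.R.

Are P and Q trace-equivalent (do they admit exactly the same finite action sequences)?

P's transition system — 13 states:
  s0 = b.(b.(0\{a} + b.0) | b.b.b.0) | -b-> s1
  s1 = b.(0\{a} + b.0) | b.b.b.0 | -b-> s2, -b-> s3
  s2 = (0\{a} + b.0) | b.b.b.0 | -b-> s4, -b-> s5
  s3 = b.(0\{a} + b.0) | b.b.0 | -b-> s4, -b-> s6
  s4 = (0\{a} + b.0) | b.b.0 | -b-> s7, -b-> s8
  s5 = 0 | b.b.b.0 | -b-> s8
  s6 = b.(0\{a} + b.0) | b.0 | -b-> s7, -b-> s9
  s7 = (0\{a} + b.0) | b.0 | -b-> s10, -b-> s11
  s8 = 0 | b.b.0 | -b-> s11
  s9 = b.(0\{a} + b.0) | 0 | -b-> s10
  s10 = (0\{a} + b.0) | 0 | -b-> s12
  s11 = 0 | b.0 | -b-> s12
  s12 = 0 | 0 | ·
Q's transition system — 14 states:
  t0 = b.(b.(0\{a} + b.0) | b.b.b.0 + a.0) | -b-> t1
  t1 = b.(0\{a} + b.0) | b.b.b.0 + a.0 | -a-> t2, -b-> t3, -b-> t4
  t2 = 0 | ·
  t3 = (0\{a} + b.0) | b.b.b.0 | -b-> t5, -b-> t6
  t4 = b.(0\{a} + b.0) | b.b.0 | -b-> t5, -b-> t7
  t5 = (0\{a} + b.0) | b.b.0 | -b-> t8, -b-> t9
  t6 = 0 | b.b.b.0 | -b-> t9
  t7 = b.(0\{a} + b.0) | b.0 | -b-> t10, -b-> t8
  t8 = (0\{a} + b.0) | b.0 | -b-> t11, -b-> t12
  t9 = 0 | b.b.0 | -b-> t12
  t10 = b.(0\{a} + b.0) | 0 | -b-> t11
  t11 = (0\{a} + b.0) | 0 | -b-> t13
  t12 = 0 | b.0 | -b-> t13
  t13 = 0 | 0 | ·
Executing ba from Q (initial set {t0}):
  after b @ step 1: {t1}
  after a @ step 2: {t2}
  ✓ Q
Executing ba from P (initial set {s0}):
  after b @ step 1: {s1}
  after a @ step 2: ∅  — P cannot continue

traces(P) ≠ traces(Q) — witness ⟨ba⟩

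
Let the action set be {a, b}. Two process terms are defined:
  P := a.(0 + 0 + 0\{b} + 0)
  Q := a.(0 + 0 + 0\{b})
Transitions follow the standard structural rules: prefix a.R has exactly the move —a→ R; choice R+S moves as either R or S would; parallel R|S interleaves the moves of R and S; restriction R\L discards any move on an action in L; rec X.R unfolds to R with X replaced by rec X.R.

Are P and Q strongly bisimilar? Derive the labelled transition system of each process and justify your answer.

LTS(P): 2 reachable states
  m0 = a.(0 + 0 + 0\{b} + 0) :: --a--▸ m1
  m1 = 0 + 0 + 0\{b} + 0 :: (no moves)
LTS(Q): 2 reachable states
  n0 = a.(0 + 0 + 0\{b}) :: --a--▸ n1
  n1 = 0 + 0 + 0\{b} :: (no moves)
Bisimilarity quotient blocks:
  B0 = {m0, n0}
  B1 = {m1, n1}
m0 ∈ B0, n0 ∈ B0 → same block

bisimilar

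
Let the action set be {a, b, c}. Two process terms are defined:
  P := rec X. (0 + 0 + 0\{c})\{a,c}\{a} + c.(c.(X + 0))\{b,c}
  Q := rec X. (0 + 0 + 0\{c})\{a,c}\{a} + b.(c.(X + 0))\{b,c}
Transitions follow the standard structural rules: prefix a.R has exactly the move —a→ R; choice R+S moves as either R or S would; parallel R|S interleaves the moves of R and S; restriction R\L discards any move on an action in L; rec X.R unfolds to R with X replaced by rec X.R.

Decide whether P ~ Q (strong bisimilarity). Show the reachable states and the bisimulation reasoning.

not bisimilar

LTS(P): 2 reachable states
  m0 = rec X. (0 + 0 + 0\{c})\{a,c}\{a} + c.(c.(X + 0))\{b,c} | —c→ m1
  m1 = (c.((rec X. (0 + 0 + 0\{c})\{a,c}\{a} + c.(c.(X + 0))\{b,c}) + 0))\{b,c} | deadlocked
LTS(Q): 2 reachable states
  n0 = rec X. (0 + 0 + 0\{c})\{a,c}\{a} + b.(c.(X + 0))\{b,c} | —b→ n1
  n1 = (c.((rec X. (0 + 0 + 0\{c})\{a,c}\{a} + b.(c.(X + 0))\{b,c}) + 0))\{b,c} | deadlocked
Coarsest stable partition (strong bisimilarity classes):
  B0 = {m0}
  B1 = {m1, n1}
  B2 = {n0}
m0 ∈ B0, n0 ∈ B2 → different blocks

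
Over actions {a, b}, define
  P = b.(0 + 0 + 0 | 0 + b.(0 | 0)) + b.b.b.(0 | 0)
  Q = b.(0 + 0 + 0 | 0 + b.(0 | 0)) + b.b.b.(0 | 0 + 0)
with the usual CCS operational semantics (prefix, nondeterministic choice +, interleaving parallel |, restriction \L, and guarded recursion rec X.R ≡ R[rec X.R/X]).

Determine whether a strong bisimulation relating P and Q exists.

bisimilar

P's transition system — 5 states:
  p0 = b.(0 + 0 + 0 | 0 + b.(0 | 0)) + b.b.b.(0 | 0) → ··b··> p1, ··b··> p2
  p1 = 0 + 0 + 0 | 0 + b.(0 | 0) → ··b··> p3
  p2 = b.b.(0 | 0) → ··b··> p4
  p3 = 0 | 0 → (no moves)
  p4 = b.(0 | 0) → ··b··> p3
Q's transition system — 6 states:
  q0 = b.(0 + 0 + 0 | 0 + b.(0 | 0)) + b.b.b.(0 | 0 + 0) → ··b··> q1, ··b··> q2
  q1 = 0 + 0 + 0 | 0 + b.(0 | 0) → ··b··> q3
  q2 = b.b.(0 | 0 + 0) → ··b··> q4
  q3 = 0 | 0 → (no moves)
  q4 = b.(0 | 0 + 0) → ··b··> q5
  q5 = 0 | 0 + 0 → (no moves)
Coarsest stable partition (strong bisimilarity classes):
  B0 = {p0, q0}
  B1 = {p2, q2}
  B2 = {p1, p4, q1, q4}
  B3 = {p3, q3, q5}
p0 ∈ B0, q0 ∈ B0 → same block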